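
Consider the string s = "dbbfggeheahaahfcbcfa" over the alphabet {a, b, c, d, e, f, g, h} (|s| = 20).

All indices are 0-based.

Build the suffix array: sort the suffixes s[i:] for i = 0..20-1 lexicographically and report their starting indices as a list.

[19, 11, 9, 12, 1, 16, 2, 15, 17, 0, 8, 6, 18, 14, 3, 5, 4, 10, 7, 13]

sorted suffixes:
  #0 SA[0]=19  'a'
  #1 SA[1]=11  'aahfcbcfa'
  #2 SA[2]=9  'ahaahfcbcfa'
  #3 SA[3]=12  'ahfcbcfa'
  #4 SA[4]=1  'bbfggeheahaahfcbcfa'
  #5 SA[5]=16  'bcfa'
  #6 SA[6]=2  'bfggeheahaahfcbcfa'
  #7 SA[7]=15  'cbcfa'
  #8 SA[8]=17  'cfa'
  #9 SA[9]=0  'dbbfggeheahaahfcbcfa'
  #10 SA[10]=8  'eahaahfcbcfa'
  #11 SA[11]=6  'eheahaahfcbcfa'
  #12 SA[12]=18  'fa'
  #13 SA[13]=14  'fcbcfa'
  #14 SA[14]=3  'fggeheahaahfcbcfa'
  #15 SA[15]=5  'geheahaahfcbcfa'
  #16 SA[16]=4  'ggeheahaahfcbcfa'
  #17 SA[17]=10  'haahfcbcfa'
  #18 SA[18]=7  'heahaahfcbcfa'
  #19 SA[19]=13  'hfcbcfa'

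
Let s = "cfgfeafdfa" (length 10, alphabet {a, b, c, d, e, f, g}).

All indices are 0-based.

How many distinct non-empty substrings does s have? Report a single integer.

51

rank→(start, suffix):
  0 → (9, 'a')
  1 → (5, 'afdfa')
  2 → (0, 'cfgfeafdfa')
  3 → (7, 'dfa')
  4 → (4, 'eafdfa')
  5 → (8, 'fa')
  6 → (6, 'fdfa')
  7 → (3, 'feafdfa')
  8 → (1, 'fgfeafdfa')
  9 → (2, 'gfeafdfa')

SA = [9, 5, 0, 7, 4, 8, 6, 3, 1, 2]
[i] adj suffixes → lcp
  [1] 9/5 → 1 ('a')
  [2] 5/0 → 0 ('')
  [3] 0/7 → 0 ('')
  [4] 7/4 → 0 ('')
  [5] 4/8 → 0 ('')
  [6] 8/6 → 1 ('f')
  [7] 6/3 → 1 ('f')
  [8] 3/1 → 1 ('f')
  [9] 1/2 → 0 ('')

n(n+1)/2 = 10·11/2 = 55
Σ LCP = 0 + 1 + 0 + 0 + 0 + 0 + 1 + 1 + 1 + 0 = 4
distinct = 55 − 4 = 51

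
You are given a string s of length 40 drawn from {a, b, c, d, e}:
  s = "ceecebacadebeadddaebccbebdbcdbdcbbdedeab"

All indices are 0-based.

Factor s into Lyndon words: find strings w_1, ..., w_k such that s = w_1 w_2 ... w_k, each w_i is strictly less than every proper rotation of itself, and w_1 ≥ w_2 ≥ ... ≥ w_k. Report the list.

emit factor 1: 'cee' (i=0, period=3)
emit factor 2: 'ce' (i=3, period=2)
emit factor 3: 'b' (i=5, period=1)
emit factor 4: 'acadebeadddaebccbebdbcdbdcbbdede' (i=6, period=32)
emit factor 5: 'ab' (i=38, period=2)

["cee", "ce", "b", "acadebeadddaebccbebdbcdbdcbbdede", "ab"]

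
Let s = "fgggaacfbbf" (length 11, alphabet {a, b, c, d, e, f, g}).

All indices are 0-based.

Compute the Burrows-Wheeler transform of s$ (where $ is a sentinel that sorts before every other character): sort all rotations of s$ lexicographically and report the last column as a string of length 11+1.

fgafbabc$ggf

rank  rotation      last
    0  $fgggaacfbbf  f
    1  aacfbbf$fggg  g
    2  acfbbf$fggga  a
    3  bbf$fgggaacf  f
    4  bf$fgggaacfb  b
    5  cfbbf$fgggaa  a
    6  f$fgggaacfbb  b
    7  fbbf$fgggaac  c
    8  fgggaacfbbf$  $
    9  gaacfbbf$fgg  g
   10  ggaacfbbf$fg  g
   11  gggaacfbbf$f  f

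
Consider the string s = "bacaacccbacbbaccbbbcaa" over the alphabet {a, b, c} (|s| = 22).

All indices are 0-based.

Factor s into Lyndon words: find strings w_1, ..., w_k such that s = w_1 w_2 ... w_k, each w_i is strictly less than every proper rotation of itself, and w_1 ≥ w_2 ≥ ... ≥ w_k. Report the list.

emit factor 1: 'b' (i=0, period=1)
emit factor 2: 'ac' (i=1, period=2)
emit factor 3: 'aacccbacbbaccbbbc' (i=3, period=17)
emit factor 4: 'a' (i=20, period=1)
emit factor 5: 'a' (i=21, period=1)

["b", "ac", "aacccbacbbaccbbbc", "a", "a"]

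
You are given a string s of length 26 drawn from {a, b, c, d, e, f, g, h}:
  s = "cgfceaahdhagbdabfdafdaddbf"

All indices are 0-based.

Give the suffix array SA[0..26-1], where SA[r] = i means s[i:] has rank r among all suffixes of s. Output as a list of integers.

sorted suffixes:
  #0 SA[0]=5  'aahdhagbdabfdafdaddbf'
  #1 SA[1]=14  'abfdafdaddbf'
  #2 SA[2]=21  'addbf'
  #3 SA[3]=18  'afdaddbf'
  #4 SA[4]=10  'agbdabfdafdaddbf'
  #5 SA[5]=6  'ahdhagbdabfdafdaddbf'
  #6 SA[6]=12  'bdabfdafdaddbf'
  #7 SA[7]=24  'bf'
  #8 SA[8]=15  'bfdafdaddbf'
  #9 SA[9]=3  'ceaahdhagbdabfdafdaddbf'
  #10 SA[10]=0  'cgfceaahdhagbdabfdafdaddbf'
  #11 SA[11]=13  'dabfdafdaddbf'
  #12 SA[12]=20  'daddbf'
  #13 SA[13]=17  'dafdaddbf'
  #14 SA[14]=23  'dbf'
  #15 SA[15]=22  'ddbf'
  #16 SA[16]=8  'dhagbdabfdafdaddbf'
  #17 SA[17]=4  'eaahdhagbdabfdafdaddbf'
  #18 SA[18]=25  'f'
  #19 SA[19]=2  'fceaahdhagbdabfdafdaddbf'
  #20 SA[20]=19  'fdaddbf'
  #21 SA[21]=16  'fdafdaddbf'
  #22 SA[22]=11  'gbdabfdafdaddbf'
  #23 SA[23]=1  'gfceaahdhagbdabfdafdaddbf'
  #24 SA[24]=9  'hagbdabfdafdaddbf'
  #25 SA[25]=7  'hdhagbdabfdafdaddbf'

[5, 14, 21, 18, 10, 6, 12, 24, 15, 3, 0, 13, 20, 17, 23, 22, 8, 4, 25, 2, 19, 16, 11, 1, 9, 7]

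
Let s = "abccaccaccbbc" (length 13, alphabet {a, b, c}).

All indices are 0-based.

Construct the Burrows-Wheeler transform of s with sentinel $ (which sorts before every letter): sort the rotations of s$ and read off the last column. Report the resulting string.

c$cccbabcccbaa

rank  rotation        last
    0  $abccaccaccbbc  c
    1  abccaccaccbbc$  $
    2  accaccbbc$abcc  c
    3  accbbc$abccacc  c
    4  bbc$abccaccacc  c
    5  bc$abccaccaccb  b
    6  bccaccaccbbc$a  a
    7  c$abccaccaccbb  b
    8  caccaccbbc$abc  c
    9  caccbbc$abccac  c
   10  cbbc$abccaccac  c
   11  ccaccaccbbc$ab  b
   12  ccaccbbc$abcca  a
   13  ccbbc$abccacca  a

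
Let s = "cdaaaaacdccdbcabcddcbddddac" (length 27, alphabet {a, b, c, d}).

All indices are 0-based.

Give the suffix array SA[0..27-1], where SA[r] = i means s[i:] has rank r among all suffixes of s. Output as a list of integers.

rank | idx | suffix
   0 |   2 | aaaaacdccdbcabcddcbddddac
   1 |   3 | aaaacdccdbcabcddcbddddac
   2 |   4 | aaacdccdbcabcddcbddddac
   3 |   5 | aacdccdbcabcddcbddddac
   4 |  14 | abcddcbddddac
   5 |  25 | ac
   6 |   6 | acdccdbcabcddcbddddac
   7 |  12 | bcabcddcbddddac
   8 |  15 | bcddcbddddac
   9 |  20 | bddddac
  10 |  26 | c
  11 |  13 | cabcddcbddddac
  12 |  19 | cbddddac
  13 |   9 | ccdbcabcddcbddddac
  14 |   0 | cdaaaaacdccdbcabcddcbddddac
  15 |  10 | cdbcabcddcbddddac
  16 |   7 | cdccdbcabcddcbddddac
  17 |  16 | cddcbddddac
  18 |   1 | daaaaacdccdbcabcddcbddddac
  19 |  24 | dac
  20 |  11 | dbcabcddcbddddac
  21 |  18 | dcbddddac
  22 |   8 | dccdbcabcddcbddddac
  23 |  23 | ddac
  24 |  17 | ddcbddddac
  25 |  22 | dddac
  26 |  21 | ddddac

[2, 3, 4, 5, 14, 25, 6, 12, 15, 20, 26, 13, 19, 9, 0, 10, 7, 16, 1, 24, 11, 18, 8, 23, 17, 22, 21]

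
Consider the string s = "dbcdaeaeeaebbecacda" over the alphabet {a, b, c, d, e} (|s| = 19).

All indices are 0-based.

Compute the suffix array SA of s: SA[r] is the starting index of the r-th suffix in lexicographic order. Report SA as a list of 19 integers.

rank | idx | suffix
   0 |  18 | a
   1 |  15 | acda
   2 |   4 | aeaeeaebbecacda
   3 |   9 | aebbecacda
   4 |   6 | aeeaebbecacda
   5 |  11 | bbecacda
   6 |   1 | bcdaeaeeaebbecacda
   7 |  12 | becacda
   8 |  14 | cacda
   9 |  16 | cda
  10 |   2 | cdaeaeeaebbecacda
  11 |  17 | da
  12 |   3 | daeaeeaebbecacda
  13 |   0 | dbcdaeaeeaebbecacda
  14 |   8 | eaebbecacda
  15 |   5 | eaeeaebbecacda
  16 |  10 | ebbecacda
  17 |  13 | ecacda
  18 |   7 | eeaebbecacda

[18, 15, 4, 9, 6, 11, 1, 12, 14, 16, 2, 17, 3, 0, 8, 5, 10, 13, 7]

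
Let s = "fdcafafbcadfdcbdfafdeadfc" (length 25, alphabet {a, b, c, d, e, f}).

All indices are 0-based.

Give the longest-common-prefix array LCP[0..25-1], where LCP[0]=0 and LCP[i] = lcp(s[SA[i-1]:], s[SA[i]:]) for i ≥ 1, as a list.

[0, 3, 1, 2, 2, 0, 1, 0, 1, 2, 1, 0, 2, 1, 1, 2, 2, 0, 0, 3, 1, 1, 1, 3, 2]

rank→(start, suffix):
  0 → (21, 'adfc')
  1 → (9, 'adfdcbdfafdeadfc')
  2 → (3, 'afafbcadfdcbdfafdeadfc')
  3 → (5, 'afbcadfdcbdfafdeadfc')
  4 → (17, 'afdeadfc')
  5 → (7, 'bcadfdcbdfafdeadfc')
  6 → (14, 'bdfafdeadfc')
  7 → (24, 'c')
  8 → (8, 'cadfdcbdfafdeadfc')
  9 → (2, 'cafafbcadfdcbdfafdeadfc')
  10 → (13, 'cbdfafdeadfc')
  11 → (1, 'dcafafbcadfdcbdfafdeadfc')
  12 → (12, 'dcbdfafdeadfc')
  13 → (19, 'deadfc')
  14 → (15, 'dfafdeadfc')
  15 → (22, 'dfc')
  16 → (10, 'dfdcbdfafdeadfc')
  17 → (20, 'eadfc')
  18 → (4, 'fafbcadfdcbdfafdeadfc')
  19 → (16, 'fafdeadfc')
  20 → (6, 'fbcadfdcbdfafdeadfc')
  21 → (23, 'fc')
  22 → (0, 'fdcafafbcadfdcbdfafdeadfc')
  23 → (11, 'fdcbdfafdeadfc')
  24 → (18, 'fdeadfc')

SA = [21, 9, 3, 5, 17, 7, 14, 24, 8, 2, 13, 1, 12, 19, 15, 22, 10, 20, 4, 16, 6, 23, 0, 11, 18]
[i] adj suffixes → lcp
  [1] 21/9 → 3 ('adf')
  [2] 9/3 → 1 ('a')
  [3] 3/5 → 2 ('af')
  [4] 5/17 → 2 ('af')
  [5] 17/7 → 0 ('')
  [6] 7/14 → 1 ('b')
  [7] 14/24 → 0 ('')
  [8] 24/8 → 1 ('c')
  [9] 8/2 → 2 ('ca')
  [10] 2/13 → 1 ('c')
  [11] 13/1 → 0 ('')
  [12] 1/12 → 2 ('dc')
  [13] 12/19 → 1 ('d')
  [14] 19/15 → 1 ('d')
  [15] 15/22 → 2 ('df')
  [16] 22/10 → 2 ('df')
  [17] 10/20 → 0 ('')
  [18] 20/4 → 0 ('')
  [19] 4/16 → 3 ('faf')
  [20] 16/6 → 1 ('f')
  [21] 6/23 → 1 ('f')
  [22] 23/0 → 1 ('f')
  [23] 0/11 → 3 ('fdc')
  [24] 11/18 → 2 ('fd')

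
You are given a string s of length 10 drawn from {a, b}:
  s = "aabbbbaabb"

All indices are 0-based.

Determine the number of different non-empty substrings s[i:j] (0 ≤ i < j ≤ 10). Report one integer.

sorted suffixes:
  #0 SA[0]=6  'aabb'
  #1 SA[1]=0  'aabbbbaabb'
  #2 SA[2]=7  'abb'
  #3 SA[3]=1  'abbbbaabb'
  #4 SA[4]=9  'b'
  #5 SA[5]=5  'baabb'
  #6 SA[6]=8  'bb'
  #7 SA[7]=4  'bbaabb'
  #8 SA[8]=3  'bbbaabb'
  #9 SA[9]=2  'bbbbaabb'

SA = [6, 0, 7, 1, 9, 5, 8, 4, 3, 2]
[i] adj suffixes → lcp
  [1] 6/0 → 4 ('aabb')
  [2] 0/7 → 1 ('a')
  [3] 7/1 → 3 ('abb')
  [4] 1/9 → 0 ('')
  [5] 9/5 → 1 ('b')
  [6] 5/8 → 1 ('b')
  [7] 8/4 → 2 ('bb')
  [8] 4/3 → 2 ('bb')
  [9] 3/2 → 3 ('bbb')

n(n+1)/2 = 10·11/2 = 55
Σ LCP = 0 + 4 + 1 + 3 + 0 + 1 + 1 + 2 + 2 + 3 = 17
distinct = 55 − 17 = 38

38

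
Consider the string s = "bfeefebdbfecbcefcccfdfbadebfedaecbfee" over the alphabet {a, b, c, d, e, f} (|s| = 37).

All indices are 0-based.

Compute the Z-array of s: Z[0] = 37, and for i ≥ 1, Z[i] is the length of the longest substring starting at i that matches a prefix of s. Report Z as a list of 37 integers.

[37, 0, 0, 0, 0, 0, 1, 0, 3, 0, 0, 0, 1, 0, 0, 0, 0, 0, 0, 0, 0, 0, 1, 0, 0, 0, 3, 0, 0, 0, 0, 0, 0, 4, 0, 0, 0]

Z[0]=37
i=1: fresh scan; Z[1]=0
i=2: fresh scan; Z[2]=0
i=3: fresh scan; Z[3]=0
i=4: fresh scan; Z[4]=0
i=5: fresh scan; Z[5]=0
i=6: fresh scan; Z[6]=1 scan→box=[6,7)
i=7: fresh scan; Z[7]=0
i=8: fresh scan; Z[8]=3 scan→box=[8,11)
i=9: min(r-i=2, Z[1]=0)=0; Z[9]=0
i=10: min(r-i=1, Z[2]=0)=0; Z[10]=0
i=11: fresh scan; Z[11]=0
i=12: fresh scan; Z[12]=1 scan→box=[12,13)
i=13: fresh scan; Z[13]=0
i=14: fresh scan; Z[14]=0
i=15: fresh scan; Z[15]=0
i=16: fresh scan; Z[16]=0
i=17: fresh scan; Z[17]=0
i=18: fresh scan; Z[18]=0
i=19: fresh scan; Z[19]=0
i=20: fresh scan; Z[20]=0
i=21: fresh scan; Z[21]=0
i=22: fresh scan; Z[22]=1 scan→box=[22,23)
i=23: fresh scan; Z[23]=0
i=24: fresh scan; Z[24]=0
i=25: fresh scan; Z[25]=0
i=26: fresh scan; Z[26]=3 scan→box=[26,29)
i=27: min(r-i=2, Z[1]=0)=0; Z[27]=0
i=28: min(r-i=1, Z[2]=0)=0; Z[28]=0
i=29: fresh scan; Z[29]=0
i=30: fresh scan; Z[30]=0
i=31: fresh scan; Z[31]=0
i=32: fresh scan; Z[32]=0
i=33: fresh scan; Z[33]=4 scan→box=[33,37)
i=34: min(r-i=3, Z[1]=0)=0; Z[34]=0
i=35: min(r-i=2, Z[2]=0)=0; Z[35]=0
i=36: min(r-i=1, Z[3]=0)=0; Z[36]=0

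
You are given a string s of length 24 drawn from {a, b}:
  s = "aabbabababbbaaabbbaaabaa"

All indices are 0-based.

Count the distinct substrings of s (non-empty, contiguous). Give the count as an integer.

226

sorted suffixes:
  #0 SA[0]=23  'a'
  #1 SA[1]=22  'aa'
  #2 SA[2]=18  'aaabaa'
  #3 SA[3]=12  'aaabbbaaabaa'
  #4 SA[4]=19  'aabaa'
  #5 SA[5]=0  'aabbabababbbaaabbbaaabaa'
  #6 SA[6]=13  'aabbbaaabaa'
  #7 SA[7]=20  'abaa'
  #8 SA[8]=4  'abababbbaaabbbaaabaa'
  #9 SA[9]=6  'ababbbaaabbbaaabaa'
  #10 SA[10]=1  'abbabababbbaaabbbaaabaa'
  #11 SA[11]=14  'abbbaaabaa'
  #12 SA[12]=8  'abbbaaabbbaaabaa'
  #13 SA[13]=21  'baa'
  #14 SA[14]=17  'baaabaa'
  #15 SA[15]=11  'baaabbbaaabaa'
  #16 SA[16]=3  'babababbbaaabbbaaabaa'
  #17 SA[17]=5  'bababbbaaabbbaaabaa'
  #18 SA[18]=7  'babbbaaabbbaaabaa'
  #19 SA[19]=16  'bbaaabaa'
  #20 SA[20]=10  'bbaaabbbaaabaa'
  #21 SA[21]=2  'bbabababbbaaabbbaaabaa'
  #22 SA[22]=15  'bbbaaabaa'
  #23 SA[23]=9  'bbbaaabbbaaabaa'

SA = [23, 22, 18, 12, 19, 0, 13, 20, 4, 6, 1, 14, 8, 21, 17, 11, 3, 5, 7, 16, 10, 2, 15, 9]
[i] adj suffixes → lcp
  [1] 23/22 → 1 ('a')
  [2] 22/18 → 2 ('aa')
  [3] 18/12 → 4 ('aaab')
  [4] 12/19 → 2 ('aa')
  [5] 19/0 → 3 ('aab')
  [6] 0/13 → 4 ('aabb')
  [7] 13/20 → 1 ('a')
  [8] 20/4 → 3 ('aba')
  [9] 4/6 → 4 ('abab')
  [10] 6/1 → 2 ('ab')
  [11] 1/14 → 3 ('abb')
  [12] 14/8 → 8 ('abbbaaab')
  [13] 8/21 → 0 ('')
  [14] 21/17 → 3 ('baa')
  [15] 17/11 → 5 ('baaab')
  [16] 11/3 → 2 ('ba')
  [17] 3/5 → 5 ('babab')
  [18] 5/7 → 3 ('bab')
  [19] 7/16 → 1 ('b')
  [20] 16/10 → 6 ('bbaaab')
  [21] 10/2 → 3 ('bba')
  [22] 2/15 → 2 ('bb')
  [23] 15/9 → 7 ('bbbaaab')

n(n+1)/2 = 24·25/2 = 300
Σ LCP = 0 + 1 + 2 + 4 + 2 + 3 + 4 + 1 + 3 + 4 + 2 + 3 + 8 + 0 + 3 + 5 + 2 + 5 + 3 + 1 + 6 + 3 + 2 + 7 = 74
distinct = 300 − 74 = 226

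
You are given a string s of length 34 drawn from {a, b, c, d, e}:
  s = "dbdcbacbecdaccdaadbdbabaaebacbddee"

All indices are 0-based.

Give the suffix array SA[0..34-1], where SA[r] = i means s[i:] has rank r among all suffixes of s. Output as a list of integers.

sorted suffixes:
  #0 SA[0]=15  'aadbdbabaaebacbddee'
  #1 SA[1]=23  'aaebacbddee'
  #2 SA[2]=21  'abaaebacbddee'
  #3 SA[3]=27  'acbddee'
  #4 SA[4]=5  'acbecdaccdaadbdbabaaebacbddee'
  #5 SA[5]=11  'accdaadbdbabaaebacbddee'
  #6 SA[6]=16  'adbdbabaaebacbddee'
  #7 SA[7]=24  'aebacbddee'
  #8 SA[8]=22  'baaebacbddee'
  #9 SA[9]=20  'babaaebacbddee'
  #10 SA[10]=26  'bacbddee'
  #11 SA[11]=4  'bacbecdaccdaadbdbabaaebacbddee'
  #12 SA[12]=18  'bdbabaaebacbddee'
  #13 SA[13]=1  'bdcbacbecdaccdaadbdbabaaebacbddee'
  #14 SA[14]=29  'bddee'
  #15 SA[15]=7  'becdaccdaadbdbabaaebacbddee'
  #16 SA[16]=3  'cbacbecdaccdaadbdbabaaebacbddee'
  #17 SA[17]=28  'cbddee'
  #18 SA[18]=6  'cbecdaccdaadbdbabaaebacbddee'
  #19 SA[19]=12  'ccdaadbdbabaaebacbddee'
  #20 SA[20]=13  'cdaadbdbabaaebacbddee'
  #21 SA[21]=9  'cdaccdaadbdbabaaebacbddee'
  #22 SA[22]=14  'daadbdbabaaebacbddee'
  #23 SA[23]=10  'daccdaadbdbabaaebacbddee'
  #24 SA[24]=19  'dbabaaebacbddee'
  #25 SA[25]=17  'dbdbabaaebacbddee'
  #26 SA[26]=0  'dbdcbacbecdaccdaadbdbabaaebacbddee'
  #27 SA[27]=2  'dcbacbecdaccdaadbdbabaaebacbddee'
  #28 SA[28]=30  'ddee'
  #29 SA[29]=31  'dee'
  #30 SA[30]=33  'e'
  #31 SA[31]=25  'ebacbddee'
  #32 SA[32]=8  'ecdaccdaadbdbabaaebacbddee'
  #33 SA[33]=32  'ee'

[15, 23, 21, 27, 5, 11, 16, 24, 22, 20, 26, 4, 18, 1, 29, 7, 3, 28, 6, 12, 13, 9, 14, 10, 19, 17, 0, 2, 30, 31, 33, 25, 8, 32]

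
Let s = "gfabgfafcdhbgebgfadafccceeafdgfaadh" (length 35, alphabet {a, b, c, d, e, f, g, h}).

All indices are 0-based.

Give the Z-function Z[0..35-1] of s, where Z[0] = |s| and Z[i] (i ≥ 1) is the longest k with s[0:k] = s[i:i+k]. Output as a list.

[35, 0, 0, 0, 3, 0, 0, 0, 0, 0, 0, 0, 1, 0, 0, 3, 0, 0, 0, 0, 0, 0, 0, 0, 0, 0, 0, 0, 0, 3, 0, 0, 0, 0, 0]

Z[0]=35
i=1: i≥r, start 0; Z[1]=0
i=2: i≥r, start 0; Z[2]=0
i=3: i≥r, start 0; Z[3]=0
i=4: i≥r, start 0; Z[4]=3 extend→box=[4,7)
i=5: min(r-i=2, Z[1]=0)=0; Z[5]=0
i=6: min(r-i=1, Z[2]=0)=0; Z[6]=0
i=7: i≥r, start 0; Z[7]=0
i=8: i≥r, start 0; Z[8]=0
i=9: i≥r, start 0; Z[9]=0
i=10: i≥r, start 0; Z[10]=0
i=11: i≥r, start 0; Z[11]=0
i=12: i≥r, start 0; Z[12]=1 extend→box=[12,13)
i=13: i≥r, start 0; Z[13]=0
i=14: i≥r, start 0; Z[14]=0
i=15: i≥r, start 0; Z[15]=3 extend→box=[15,18)
i=16: min(r-i=2, Z[1]=0)=0; Z[16]=0
i=17: min(r-i=1, Z[2]=0)=0; Z[17]=0
i=18: i≥r, start 0; Z[18]=0
i=19: i≥r, start 0; Z[19]=0
i=20: i≥r, start 0; Z[20]=0
i=21: i≥r, start 0; Z[21]=0
i=22: i≥r, start 0; Z[22]=0
i=23: i≥r, start 0; Z[23]=0
i=24: i≥r, start 0; Z[24]=0
i=25: i≥r, start 0; Z[25]=0
i=26: i≥r, start 0; Z[26]=0
i=27: i≥r, start 0; Z[27]=0
i=28: i≥r, start 0; Z[28]=0
i=29: i≥r, start 0; Z[29]=3 extend→box=[29,32)
i=30: min(r-i=2, Z[1]=0)=0; Z[30]=0
i=31: min(r-i=1, Z[2]=0)=0; Z[31]=0
i=32: i≥r, start 0; Z[32]=0
i=33: i≥r, start 0; Z[33]=0
i=34: i≥r, start 0; Z[34]=0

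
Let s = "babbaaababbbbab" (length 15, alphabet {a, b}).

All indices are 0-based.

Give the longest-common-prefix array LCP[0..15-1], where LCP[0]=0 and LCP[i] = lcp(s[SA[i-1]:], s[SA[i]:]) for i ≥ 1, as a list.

[0, 2, 1, 2, 2, 3, 0, 1, 2, 3, 4, 1, 3, 2, 3]

sorted suffixes:
  #0 SA[0]=4  'aaababbbbab'
  #1 SA[1]=5  'aababbbbab'
  #2 SA[2]=13  'ab'
  #3 SA[3]=6  'ababbbbab'
  #4 SA[4]=1  'abbaaababbbbab'
  #5 SA[5]=8  'abbbbab'
  #6 SA[6]=14  'b'
  #7 SA[7]=3  'baaababbbbab'
  #8 SA[8]=12  'bab'
  #9 SA[9]=0  'babbaaababbbbab'
  #10 SA[10]=7  'babbbbab'
  #11 SA[11]=2  'bbaaababbbbab'
  #12 SA[12]=11  'bbab'
  #13 SA[13]=10  'bbbab'
  #14 SA[14]=9  'bbbbab'

SA = [4, 5, 13, 6, 1, 8, 14, 3, 12, 0, 7, 2, 11, 10, 9]
rank  pair      lcp
   1  s[4:],s[5:]  2  'aa'
   2  s[5:],s[13:]  1  'a'
   3  s[13:],s[6:]  2  'ab'
   4  s[6:],s[1:]  2  'ab'
   5  s[1:],s[8:]  3  'abb'
   6  s[8:],s[14:]  0  ''
   7  s[14:],s[3:]  1  'b'
   8  s[3:],s[12:]  2  'ba'
   9  s[12:],s[0:]  3  'bab'
  10  s[0:],s[7:]  4  'babb'
  11  s[7:],s[2:]  1  'b'
  12  s[2:],s[11:]  3  'bba'
  13  s[11:],s[10:]  2  'bb'
  14  s[10:],s[9:]  3  'bbb'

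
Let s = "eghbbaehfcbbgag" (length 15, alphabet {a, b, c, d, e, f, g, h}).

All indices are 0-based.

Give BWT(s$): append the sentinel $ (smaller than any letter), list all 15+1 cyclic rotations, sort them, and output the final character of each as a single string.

gbgbhcbf$ahabege

rank  rotation          last
    0  $eghbbaehfcbbgag  g
    1  aehfcbbgag$eghbb  b
    2  ag$eghbbaehfcbbg  g
    3  baehfcbbgag$eghb  b
    4  bbaehfcbbgag$egh  h
    5  bbgag$eghbbaehfc  c
    6  bgag$eghbbaehfcb  b
    7  cbbgag$eghbbaehf  f
    8  eghbbaehfcbbgag$  $
    9  ehfcbbgag$eghbba  a
   10  fcbbgag$eghbbaeh  h
   11  g$eghbbaehfcbbga  a
   12  gag$eghbbaehfcbb  b
   13  ghbbaehfcbbgag$e  e
   14  hbbaehfcbbgag$eg  g
   15  hfcbbgag$eghbbae  e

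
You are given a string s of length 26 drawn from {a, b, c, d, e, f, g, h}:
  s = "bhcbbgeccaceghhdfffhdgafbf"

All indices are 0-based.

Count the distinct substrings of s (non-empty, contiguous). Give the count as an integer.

331

rank→(start, suffix):
  0 → (9, 'aceghhdfffhdgafbf')
  1 → (22, 'afbf')
  2 → (3, 'bbgeccaceghhdfffhdgafbf')
  3 → (24, 'bf')
  4 → (4, 'bgeccaceghhdfffhdgafbf')
  5 → (0, 'bhcbbgeccaceghhdfffhdgafbf')
  6 → (8, 'caceghhdfffhdgafbf')
  7 → (2, 'cbbgeccaceghhdfffhdgafbf')
  8 → (7, 'ccaceghhdfffhdgafbf')
  9 → (10, 'ceghhdfffhdgafbf')
  10 → (15, 'dfffhdgafbf')
  11 → (20, 'dgafbf')
  12 → (6, 'eccaceghhdfffhdgafbf')
  13 → (11, 'eghhdfffhdgafbf')
  14 → (25, 'f')
  15 → (23, 'fbf')
  16 → (16, 'fffhdgafbf')
  17 → (17, 'ffhdgafbf')
  18 → (18, 'fhdgafbf')
  19 → (21, 'gafbf')
  20 → (5, 'geccaceghhdfffhdgafbf')
  21 → (12, 'ghhdfffhdgafbf')
  22 → (1, 'hcbbgeccaceghhdfffhdgafbf')
  23 → (14, 'hdfffhdgafbf')
  24 → (19, 'hdgafbf')
  25 → (13, 'hhdfffhdgafbf')

SA = [9, 22, 3, 24, 4, 0, 8, 2, 7, 10, 15, 20, 6, 11, 25, 23, 16, 17, 18, 21, 5, 12, 1, 14, 19, 13]
[i] adj suffixes → lcp
  [1] 9/22 → 1 ('a')
  [2] 22/3 → 0 ('')
  [3] 3/24 → 1 ('b')
  [4] 24/4 → 1 ('b')
  [5] 4/0 → 1 ('b')
  [6] 0/8 → 0 ('')
  [7] 8/2 → 1 ('c')
  [8] 2/7 → 1 ('c')
  [9] 7/10 → 1 ('c')
  [10] 10/15 → 0 ('')
  [11] 15/20 → 1 ('d')
  [12] 20/6 → 0 ('')
  [13] 6/11 → 1 ('e')
  [14] 11/25 → 0 ('')
  [15] 25/23 → 1 ('f')
  [16] 23/16 → 1 ('f')
  [17] 16/17 → 2 ('ff')
  [18] 17/18 → 1 ('f')
  [19] 18/21 → 0 ('')
  [20] 21/5 → 1 ('g')
  [21] 5/12 → 1 ('g')
  [22] 12/1 → 0 ('')
  [23] 1/14 → 1 ('h')
  [24] 14/19 → 2 ('hd')
  [25] 19/13 → 1 ('h')

n(n+1)/2 = 26·27/2 = 351
Σ LCP = 0 + 1 + 0 + 1 + 1 + 1 + 0 + 1 + 1 + 1 + 0 + 1 + 0 + 1 + 0 + 1 + 1 + 2 + 1 + 0 + 1 + 1 + 0 + 1 + 2 + 1 = 20
distinct = 351 − 20 = 331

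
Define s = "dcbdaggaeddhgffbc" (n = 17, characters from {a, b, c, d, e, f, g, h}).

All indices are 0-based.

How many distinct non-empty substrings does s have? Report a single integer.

144

sorted suffixes:
  #0 SA[0]=7  'aeddhgffbc'
  #1 SA[1]=4  'aggaeddhgffbc'
  #2 SA[2]=15  'bc'
  #3 SA[3]=2  'bdaggaeddhgffbc'
  #4 SA[4]=16  'c'
  #5 SA[5]=1  'cbdaggaeddhgffbc'
  #6 SA[6]=3  'daggaeddhgffbc'
  #7 SA[7]=0  'dcbdaggaeddhgffbc'
  #8 SA[8]=9  'ddhgffbc'
  #9 SA[9]=10  'dhgffbc'
  #10 SA[10]=8  'eddhgffbc'
  #11 SA[11]=14  'fbc'
  #12 SA[12]=13  'ffbc'
  #13 SA[13]=6  'gaeddhgffbc'
  #14 SA[14]=12  'gffbc'
  #15 SA[15]=5  'ggaeddhgffbc'
  #16 SA[16]=11  'hgffbc'

SA = [7, 4, 15, 2, 16, 1, 3, 0, 9, 10, 8, 14, 13, 6, 12, 5, 11]
[i] adj suffixes → lcp
  [1] 7/4 → 1 ('a')
  [2] 4/15 → 0 ('')
  [3] 15/2 → 1 ('b')
  [4] 2/16 → 0 ('')
  [5] 16/1 → 1 ('c')
  [6] 1/3 → 0 ('')
  [7] 3/0 → 1 ('d')
  [8] 0/9 → 1 ('d')
  [9] 9/10 → 1 ('d')
  [10] 10/8 → 0 ('')
  [11] 8/14 → 0 ('')
  [12] 14/13 → 1 ('f')
  [13] 13/6 → 0 ('')
  [14] 6/12 → 1 ('g')
  [15] 12/5 → 1 ('g')
  [16] 5/11 → 0 ('')

n(n+1)/2 = 17·18/2 = 153
Σ LCP = 0 + 1 + 0 + 1 + 0 + 1 + 0 + 1 + 1 + 1 + 0 + 0 + 1 + 0 + 1 + 1 + 0 = 9
distinct = 153 − 9 = 144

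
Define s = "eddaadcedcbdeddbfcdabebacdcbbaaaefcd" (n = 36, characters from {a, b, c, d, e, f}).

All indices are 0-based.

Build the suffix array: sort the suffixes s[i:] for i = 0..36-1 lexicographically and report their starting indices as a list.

[29, 3, 30, 19, 23, 4, 31, 28, 22, 27, 10, 20, 15, 26, 9, 34, 17, 24, 6, 35, 2, 18, 14, 25, 8, 5, 1, 13, 11, 21, 7, 0, 12, 32, 33, 16]

rank→(start, suffix):
  0 → (29, 'aaaefcd')
  1 → (3, 'aadcedcbdeddbfcdabebacdcbbaaaefcd')
  2 → (30, 'aaefcd')
  3 → (19, 'abebacdcbbaaaefcd')
  4 → (23, 'acdcbbaaaefcd')
  5 → (4, 'adcedcbdeddbfcdabebacdcbbaaaefcd')
  6 → (31, 'aefcd')
  7 → (28, 'baaaefcd')
  8 → (22, 'bacdcbbaaaefcd')
  9 → (27, 'bbaaaefcd')
  10 → (10, 'bdeddbfcdabebacdcbbaaaefcd')
  11 → (20, 'bebacdcbbaaaefcd')
  12 → (15, 'bfcdabebacdcbbaaaefcd')
  13 → (26, 'cbbaaaefcd')
  14 → (9, 'cbdeddbfcdabebacdcbbaaaefcd')
  15 → (34, 'cd')
  16 → (17, 'cdabebacdcbbaaaefcd')
  17 → (24, 'cdcbbaaaefcd')
  18 → (6, 'cedcbdeddbfcdabebacdcbbaaaefcd')
  19 → (35, 'd')
  20 → (2, 'daadcedcbdeddbfcdabebacdcbbaaaefcd')
  21 → (18, 'dabebacdcbbaaaefcd')
  22 → (14, 'dbfcdabebacdcbbaaaefcd')
  23 → (25, 'dcbbaaaefcd')
  24 → (8, 'dcbdeddbfcdabebacdcbbaaaefcd')
  25 → (5, 'dcedcbdeddbfcdabebacdcbbaaaefcd')
  26 → (1, 'ddaadcedcbdeddbfcdabebacdcbbaaaefcd')
  27 → (13, 'ddbfcdabebacdcbbaaaefcd')
  28 → (11, 'deddbfcdabebacdcbbaaaefcd')
  29 → (21, 'ebacdcbbaaaefcd')
  30 → (7, 'edcbdeddbfcdabebacdcbbaaaefcd')
  31 → (0, 'eddaadcedcbdeddbfcdabebacdcbbaaaefcd')
  32 → (12, 'eddbfcdabebacdcbbaaaefcd')
  33 → (32, 'efcd')
  34 → (33, 'fcd')
  35 → (16, 'fcdabebacdcbbaaaefcd')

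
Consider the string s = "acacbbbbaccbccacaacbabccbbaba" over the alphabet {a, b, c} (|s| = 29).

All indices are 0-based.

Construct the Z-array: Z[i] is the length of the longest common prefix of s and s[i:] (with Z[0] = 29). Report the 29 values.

[29, 0, 2, 0, 0, 0, 0, 0, 2, 0, 0, 0, 0, 0, 3, 0, 1, 2, 0, 0, 1, 0, 0, 0, 0, 0, 1, 0, 1]

Z[0]=29
i=1: i≥r, start 0; Z[1]=0
i=2: i≥r, start 0; Z[2]=2 scan→box=[2,4)
i=3: min(r-i=1, Z[1]=0)=0; Z[3]=0
i=4: i≥r, start 0; Z[4]=0
i=5: i≥r, start 0; Z[5]=0
i=6: i≥r, start 0; Z[6]=0
i=7: i≥r, start 0; Z[7]=0
i=8: i≥r, start 0; Z[8]=2 scan→box=[8,10)
i=9: min(r-i=1, Z[1]=0)=0; Z[9]=0
i=10: i≥r, start 0; Z[10]=0
i=11: i≥r, start 0; Z[11]=0
i=12: i≥r, start 0; Z[12]=0
i=13: i≥r, start 0; Z[13]=0
i=14: i≥r, start 0; Z[14]=3 scan→box=[14,17)
i=15: min(r-i=2, Z[1]=0)=0; Z[15]=0
i=16: min(r-i=1, Z[2]=2)=1; Z[16]=1
i=17: i≥r, start 0; Z[17]=2 scan→box=[17,19)
i=18: min(r-i=1, Z[1]=0)=0; Z[18]=0
i=19: i≥r, start 0; Z[19]=0
i=20: i≥r, start 0; Z[20]=1 scan→box=[20,21)
i=21: i≥r, start 0; Z[21]=0
i=22: i≥r, start 0; Z[22]=0
i=23: i≥r, start 0; Z[23]=0
i=24: i≥r, start 0; Z[24]=0
i=25: i≥r, start 0; Z[25]=0
i=26: i≥r, start 0; Z[26]=1 scan→box=[26,27)
i=27: i≥r, start 0; Z[27]=0
i=28: i≥r, start 0; Z[28]=1 scan→box=[28,29)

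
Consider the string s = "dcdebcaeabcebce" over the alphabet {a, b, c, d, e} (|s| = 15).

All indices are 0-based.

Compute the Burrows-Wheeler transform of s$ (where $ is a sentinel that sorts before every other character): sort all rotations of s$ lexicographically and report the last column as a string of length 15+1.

eeceeabdbb$ccadc

rank  rotation          last
    0  $dcdebcaeabcebce  e
    1  abcebce$dcdebcae  e
    2  aeabcebce$dcdebc  c
    3  bcaeabcebce$dcde  e
    4  bce$dcdebcaeabce  e
    5  bcebce$dcdebcaea  a
    6  caeabcebce$dcdeb  b
    7  cdebcaeabcebce$d  d
    8  ce$dcdebcaeabceb  b
    9  cebce$dcdebcaeab  b
   10  dcdebcaeabcebce$  $
   11  debcaeabcebce$dc  c
   12  e$dcdebcaeabcebc  c
   13  eabcebce$dcdebca  a
   14  ebcaeabcebce$dcd  d
   15  ebce$dcdebcaeabc  c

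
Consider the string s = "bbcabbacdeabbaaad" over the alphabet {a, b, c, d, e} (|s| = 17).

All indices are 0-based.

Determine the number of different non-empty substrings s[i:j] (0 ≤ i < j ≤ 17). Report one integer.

133

rank→(start, suffix):
  0 → (13, 'aaad')
  1 → (14, 'aad')
  2 → (10, 'abbaaad')
  3 → (3, 'abbacdeabbaaad')
  4 → (6, 'acdeabbaaad')
  5 → (15, 'ad')
  6 → (12, 'baaad')
  7 → (5, 'bacdeabbaaad')
  8 → (11, 'bbaaad')
  9 → (4, 'bbacdeabbaaad')
  10 → (0, 'bbcabbacdeabbaaad')
  11 → (1, 'bcabbacdeabbaaad')
  12 → (2, 'cabbacdeabbaaad')
  13 → (7, 'cdeabbaaad')
  14 → (16, 'd')
  15 → (8, 'deabbaaad')
  16 → (9, 'eabbaaad')

SA = [13, 14, 10, 3, 6, 15, 12, 5, 11, 4, 0, 1, 2, 7, 16, 8, 9]
[i] adj suffixes → lcp
  [1] 13/14 → 2 ('aa')
  [2] 14/10 → 1 ('a')
  [3] 10/3 → 4 ('abba')
  [4] 3/6 → 1 ('a')
  [5] 6/15 → 1 ('a')
  [6] 15/12 → 0 ('')
  [7] 12/5 → 2 ('ba')
  [8] 5/11 → 1 ('b')
  [9] 11/4 → 3 ('bba')
  [10] 4/0 → 2 ('bb')
  [11] 0/1 → 1 ('b')
  [12] 1/2 → 0 ('')
  [13] 2/7 → 1 ('c')
  [14] 7/16 → 0 ('')
  [15] 16/8 → 1 ('d')
  [16] 8/9 → 0 ('')

n(n+1)/2 = 17·18/2 = 153
Σ LCP = 0 + 2 + 1 + 4 + 1 + 1 + 0 + 2 + 1 + 3 + 2 + 1 + 0 + 1 + 0 + 1 + 0 = 20
distinct = 153 − 20 = 133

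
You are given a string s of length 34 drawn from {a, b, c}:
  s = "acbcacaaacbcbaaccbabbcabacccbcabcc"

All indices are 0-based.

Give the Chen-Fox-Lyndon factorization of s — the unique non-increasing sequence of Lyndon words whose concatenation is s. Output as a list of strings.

["acbc", "ac", "aaacbcbaaccbabbcabacccbcabcc"]

emit factor 1: 'acbc' (i=0, period=4)
emit factor 2: 'ac' (i=4, period=2)
emit factor 3: 'aaacbcbaaccbabbcabacccbcabcc' (i=6, period=28)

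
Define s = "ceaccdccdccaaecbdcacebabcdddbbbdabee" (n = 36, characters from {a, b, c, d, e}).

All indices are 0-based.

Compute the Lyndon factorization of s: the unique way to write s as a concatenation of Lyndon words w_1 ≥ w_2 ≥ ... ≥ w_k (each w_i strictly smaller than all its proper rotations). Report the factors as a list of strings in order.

emit factor 1: 'ce' (i=0, period=2)
emit factor 2: 'accdccdcc' (i=2, period=9)
emit factor 3: 'aaecbdcacebabcdddbbbdabee' (i=11, period=25)

["ce", "accdccdcc", "aaecbdcacebabcdddbbbdabee"]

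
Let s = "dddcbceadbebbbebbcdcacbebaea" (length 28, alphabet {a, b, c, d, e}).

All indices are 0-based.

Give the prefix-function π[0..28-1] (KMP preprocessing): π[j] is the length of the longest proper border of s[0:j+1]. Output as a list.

[0, 1, 2, 0, 0, 0, 0, 0, 1, 0, 0, 0, 0, 0, 0, 0, 0, 0, 1, 0, 0, 0, 0, 0, 0, 0, 0, 0]

π[0] = 0
j=1 s[j]='d': π[1]=1 (border 'd')
j=2 s[j]='d': π[2]=2 (border 'dd')
j=3 s[j]='c': k: 2→1→0; π[3]=0 (border '')
j=4 s[j]='b': π[4]=0 (border '')
j=5 s[j]='c': π[5]=0 (border '')
j=6 s[j]='e': π[6]=0 (border '')
j=7 s[j]='a': π[7]=0 (border '')
j=8 s[j]='d': π[8]=1 (border 'd')
j=9 s[j]='b': k: 1→0; π[9]=0 (border '')
j=10 s[j]='e': π[10]=0 (border '')
j=11 s[j]='b': π[11]=0 (border '')
j=12 s[j]='b': π[12]=0 (border '')
j=13 s[j]='b': π[13]=0 (border '')
j=14 s[j]='e': π[14]=0 (border '')
j=15 s[j]='b': π[15]=0 (border '')
j=16 s[j]='b': π[16]=0 (border '')
j=17 s[j]='c': π[17]=0 (border '')
j=18 s[j]='d': π[18]=1 (border 'd')
j=19 s[j]='c': k: 1→0; π[19]=0 (border '')
j=20 s[j]='a': π[20]=0 (border '')
j=21 s[j]='c': π[21]=0 (border '')
j=22 s[j]='b': π[22]=0 (border '')
j=23 s[j]='e': π[23]=0 (border '')
j=24 s[j]='b': π[24]=0 (border '')
j=25 s[j]='a': π[25]=0 (border '')
j=26 s[j]='e': π[26]=0 (border '')
j=27 s[j]='a': π[27]=0 (border '')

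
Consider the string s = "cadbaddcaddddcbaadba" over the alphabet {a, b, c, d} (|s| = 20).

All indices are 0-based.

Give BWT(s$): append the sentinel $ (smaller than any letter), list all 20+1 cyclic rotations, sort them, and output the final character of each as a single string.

rank  rotation               last
    0  $cadbaddcaddddcbaadba  a
    1  a$cadbaddcaddddcbaadb  b
    2  aadba$cadbaddcaddddcb  b
    3  adba$cadbaddcaddddcba  a
    4  adbaddcaddddcbaadba$c  c
    5  addcaddddcbaadba$cadb  b
    6  addddcbaadba$cadbaddc  c
    7  ba$cadbaddcaddddcbaad  d
    8  baadba$cadbaddcaddddc  c
    9  baddcaddddcbaadba$cad  d
   10  cadbaddcaddddcbaadba$  $
   11  caddddcbaadba$cadbadd  d
   12  cbaadba$cadbaddcadddd  d
   13  dba$cadbaddcaddddcbaa  a
   14  dbaddcaddddcbaadba$ca  a
   15  dcaddddcbaadba$cadbad  d
   16  dcbaadba$cadbaddcaddd  d
   17  ddcaddddcbaadba$cadba  a
   18  ddcbaadba$cadbaddcadd  d
   19  dddcbaadba$cadbaddcad  d
   20  ddddcbaadba$cadbaddca  a

abbacbcdcd$ddaaddadda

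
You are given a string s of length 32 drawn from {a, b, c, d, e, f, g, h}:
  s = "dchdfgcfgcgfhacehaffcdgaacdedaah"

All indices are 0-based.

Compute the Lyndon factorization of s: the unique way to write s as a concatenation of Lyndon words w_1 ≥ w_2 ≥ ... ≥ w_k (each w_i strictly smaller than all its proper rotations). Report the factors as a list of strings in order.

["d", "chdfg", "cfgcgfh", "acehaffcdg", "aacdedaah"]

emit factor 1: 'd' (i=0, period=1)
emit factor 2: 'chdfg' (i=1, period=5)
emit factor 3: 'cfgcgfh' (i=6, period=7)
emit factor 4: 'acehaffcdg' (i=13, period=10)
emit factor 5: 'aacdedaah' (i=23, period=9)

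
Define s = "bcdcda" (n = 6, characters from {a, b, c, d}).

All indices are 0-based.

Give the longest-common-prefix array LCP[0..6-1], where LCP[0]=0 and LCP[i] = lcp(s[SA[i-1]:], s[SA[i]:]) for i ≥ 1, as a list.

[0, 0, 0, 2, 0, 1]

rank | idx | suffix
   0 |   5 | a
   1 |   0 | bcdcda
   2 |   3 | cda
   3 |   1 | cdcda
   4 |   4 | da
   5 |   2 | dcda

SA = [5, 0, 3, 1, 4, 2]
i: (SA[i-1],SA[i]) lcp shared
  1: (5,0) 0 ''
  2: (0,3) 0 ''
  3: (3,1) 2 'cd'
  4: (1,4) 0 ''
  5: (4,2) 1 'd'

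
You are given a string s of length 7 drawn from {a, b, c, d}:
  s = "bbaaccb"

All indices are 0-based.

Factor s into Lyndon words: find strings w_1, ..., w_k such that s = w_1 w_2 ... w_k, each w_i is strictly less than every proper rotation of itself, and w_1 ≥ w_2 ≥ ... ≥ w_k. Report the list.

emit factor 1: 'b' (i=0, period=1)
emit factor 2: 'b' (i=1, period=1)
emit factor 3: 'aaccb' (i=2, period=5)

["b", "b", "aaccb"]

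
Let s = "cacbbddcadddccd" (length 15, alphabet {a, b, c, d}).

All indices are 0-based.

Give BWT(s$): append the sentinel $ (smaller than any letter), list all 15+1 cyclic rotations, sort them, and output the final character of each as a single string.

dcccb$dadccddbda

rank  rotation          last
    0  $cacbbddcadddccd  d
    1  acbbddcadddccd$c  c
    2  adddccd$cacbbddc  c
    3  bbddcadddccd$cac  c
    4  bddcadddccd$cacb  b
    5  cacbbddcadddccd$  $
    6  cadddccd$cacbbdd  d
    7  cbbddcadddccd$ca  a
    8  ccd$cacbbddcaddd  d
    9  cd$cacbbddcadddc  c
   10  d$cacbbddcadddcc  c
   11  dcadddccd$cacbbd  d
   12  dccd$cacbbddcadd  d
   13  ddcadddccd$cacbb  b
   14  ddccd$cacbbddcad  d
   15  dddccd$cacbbddca  a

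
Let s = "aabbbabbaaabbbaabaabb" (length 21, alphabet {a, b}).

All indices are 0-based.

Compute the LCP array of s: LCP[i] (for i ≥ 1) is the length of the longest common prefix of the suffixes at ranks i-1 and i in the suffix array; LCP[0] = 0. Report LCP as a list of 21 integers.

sorted suffixes:
  #0 SA[0]=8  'aaabbbaabaabb'
  #1 SA[1]=14  'aabaabb'
  #2 SA[2]=17  'aabb'
  #3 SA[3]=9  'aabbbaabaabb'
  #4 SA[4]=0  'aabbbabbaaabbbaabaabb'
  #5 SA[5]=15  'abaabb'
  #6 SA[6]=18  'abb'
  #7 SA[7]=5  'abbaaabbbaabaabb'
  #8 SA[8]=10  'abbbaabaabb'
  #9 SA[9]=1  'abbbabbaaabbbaabaabb'
  #10 SA[10]=20  'b'
  #11 SA[11]=7  'baaabbbaabaabb'
  #12 SA[12]=13  'baabaabb'
  #13 SA[13]=16  'baabb'
  #14 SA[14]=4  'babbaaabbbaabaabb'
  #15 SA[15]=19  'bb'
  #16 SA[16]=6  'bbaaabbbaabaabb'
  #17 SA[17]=12  'bbaabaabb'
  #18 SA[18]=3  'bbabbaaabbbaabaabb'
  #19 SA[19]=11  'bbbaabaabb'
  #20 SA[20]=2  'bbbabbaaabbbaabaabb'

SA = [8, 14, 17, 9, 0, 15, 18, 5, 10, 1, 20, 7, 13, 16, 4, 19, 6, 12, 3, 11, 2]
i: (SA[i-1],SA[i]) lcp shared
  1: (8,14) 2 'aa'
  2: (14,17) 3 'aab'
  3: (17,9) 4 'aabb'
  4: (9,0) 6 'aabbba'
  5: (0,15) 1 'a'
  6: (15,18) 2 'ab'
  7: (18,5) 3 'abb'
  8: (5,10) 3 'abb'
  9: (10,1) 5 'abbba'
  10: (1,20) 0 ''
  11: (20,7) 1 'b'
  12: (7,13) 3 'baa'
  13: (13,16) 4 'baab'
  14: (16,4) 2 'ba'
  15: (4,19) 1 'b'
  16: (19,6) 2 'bb'
  17: (6,12) 4 'bbaa'
  18: (12,3) 3 'bba'
  19: (3,11) 2 'bb'
  20: (11,2) 4 'bbba'

[0, 2, 3, 4, 6, 1, 2, 3, 3, 5, 0, 1, 3, 4, 2, 1, 2, 4, 3, 2, 4]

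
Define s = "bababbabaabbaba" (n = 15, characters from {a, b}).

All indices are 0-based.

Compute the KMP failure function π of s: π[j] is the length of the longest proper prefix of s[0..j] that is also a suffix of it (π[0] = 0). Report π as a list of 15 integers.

[0, 0, 1, 2, 3, 1, 2, 3, 4, 0, 1, 1, 2, 3, 4]

π[0] = 0
j=1 s[j]='a': π[1]=0 (border '')
j=2 s[j]='b': π[2]=1 (border 'b')
j=3 s[j]='a': π[3]=2 (border 'ba')
j=4 s[j]='b': π[4]=3 (border 'bab')
j=5 s[j]='b': k: 3→1→0; π[5]=1 (border 'b')
j=6 s[j]='a': π[6]=2 (border 'ba')
j=7 s[j]='b': π[7]=3 (border 'bab')
j=8 s[j]='a': π[8]=4 (border 'baba')
j=9 s[j]='a': k: 4→2→0; π[9]=0 (border '')
j=10 s[j]='b': π[10]=1 (border 'b')
j=11 s[j]='b': k: 1→0; π[11]=1 (border 'b')
j=12 s[j]='a': π[12]=2 (border 'ba')
j=13 s[j]='b': π[13]=3 (border 'bab')
j=14 s[j]='a': π[14]=4 (border 'baba')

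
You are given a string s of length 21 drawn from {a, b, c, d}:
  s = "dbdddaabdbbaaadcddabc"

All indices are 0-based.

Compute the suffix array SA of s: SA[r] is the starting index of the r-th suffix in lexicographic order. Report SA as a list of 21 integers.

rank→(start, suffix):
  0 → (11, 'aaadcddabc')
  1 → (5, 'aabdbbaaadcddabc')
  2 → (12, 'aadcddabc')
  3 → (18, 'abc')
  4 → (6, 'abdbbaaadcddabc')
  5 → (13, 'adcddabc')
  6 → (10, 'baaadcddabc')
  7 → (9, 'bbaaadcddabc')
  8 → (19, 'bc')
  9 → (7, 'bdbbaaadcddabc')
  10 → (1, 'bdddaabdbbaaadcddabc')
  11 → (20, 'c')
  12 → (15, 'cddabc')
  13 → (4, 'daabdbbaaadcddabc')
  14 → (17, 'dabc')
  15 → (8, 'dbbaaadcddabc')
  16 → (0, 'dbdddaabdbbaaadcddabc')
  17 → (14, 'dcddabc')
  18 → (3, 'ddaabdbbaaadcddabc')
  19 → (16, 'ddabc')
  20 → (2, 'dddaabdbbaaadcddabc')

[11, 5, 12, 18, 6, 13, 10, 9, 19, 7, 1, 20, 15, 4, 17, 8, 0, 14, 3, 16, 2]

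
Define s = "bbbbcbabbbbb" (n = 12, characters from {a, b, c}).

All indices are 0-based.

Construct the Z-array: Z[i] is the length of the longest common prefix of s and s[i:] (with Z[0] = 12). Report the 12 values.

Z[0]=12
i=1: fresh scan; Z[1]=3 scan→box=[1,4)
i=2: min(r-i=2, Z[1]=3)=2; Z[2]=2
i=3: min(r-i=1, Z[2]=2)=1; Z[3]=1
i=4: fresh scan; Z[4]=0
i=5: fresh scan; Z[5]=1 scan→box=[5,6)
i=6: fresh scan; Z[6]=0
i=7: fresh scan; Z[7]=4 scan→box=[7,11)
i=8: min(r-i=3, Z[1]=3)=3; Z[8]=4 scan→box=[8,12)
i=9: min(r-i=3, Z[1]=3)=3; Z[9]=3
i=10: min(r-i=2, Z[2]=2)=2; Z[10]=2
i=11: min(r-i=1, Z[3]=1)=1; Z[11]=1

[12, 3, 2, 1, 0, 1, 0, 4, 4, 3, 2, 1]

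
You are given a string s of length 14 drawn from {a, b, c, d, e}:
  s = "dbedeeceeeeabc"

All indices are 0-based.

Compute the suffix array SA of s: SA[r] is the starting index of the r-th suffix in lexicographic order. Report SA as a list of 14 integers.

rank | idx | suffix
   0 |  11 | abc
   1 |  12 | bc
   2 |   1 | bedeeceeeeabc
   3 |  13 | c
   4 |   6 | ceeeeabc
   5 |   0 | dbedeeceeeeabc
   6 |   3 | deeceeeeabc
   7 |  10 | eabc
   8 |   5 | eceeeeabc
   9 |   2 | edeeceeeeabc
  10 |   9 | eeabc
  11 |   4 | eeceeeeabc
  12 |   8 | eeeabc
  13 |   7 | eeeeabc

[11, 12, 1, 13, 6, 0, 3, 10, 5, 2, 9, 4, 8, 7]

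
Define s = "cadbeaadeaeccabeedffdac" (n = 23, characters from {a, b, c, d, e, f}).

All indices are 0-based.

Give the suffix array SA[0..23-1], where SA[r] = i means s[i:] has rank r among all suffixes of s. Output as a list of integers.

sorted suffixes:
  #0 SA[0]=5  'aadeaeccabeedffdac'
  #1 SA[1]=13  'abeedffdac'
  #2 SA[2]=21  'ac'
  #3 SA[3]=1  'adbeaadeaeccabeedffdac'
  #4 SA[4]=6  'adeaeccabeedffdac'
  #5 SA[5]=9  'aeccabeedffdac'
  #6 SA[6]=3  'beaadeaeccabeedffdac'
  #7 SA[7]=14  'beedffdac'
  #8 SA[8]=22  'c'
  #9 SA[9]=12  'cabeedffdac'
  #10 SA[10]=0  'cadbeaadeaeccabeedffdac'
  #11 SA[11]=11  'ccabeedffdac'
  #12 SA[12]=20  'dac'
  #13 SA[13]=2  'dbeaadeaeccabeedffdac'
  #14 SA[14]=7  'deaeccabeedffdac'
  #15 SA[15]=17  'dffdac'
  #16 SA[16]=4  'eaadeaeccabeedffdac'
  #17 SA[17]=8  'eaeccabeedffdac'
  #18 SA[18]=10  'eccabeedffdac'
  #19 SA[19]=16  'edffdac'
  #20 SA[20]=15  'eedffdac'
  #21 SA[21]=19  'fdac'
  #22 SA[22]=18  'ffdac'

[5, 13, 21, 1, 6, 9, 3, 14, 22, 12, 0, 11, 20, 2, 7, 17, 4, 8, 10, 16, 15, 19, 18]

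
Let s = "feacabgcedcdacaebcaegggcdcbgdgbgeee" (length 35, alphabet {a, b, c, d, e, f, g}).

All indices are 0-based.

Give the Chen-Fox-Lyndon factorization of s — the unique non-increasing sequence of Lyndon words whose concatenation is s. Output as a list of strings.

emit factor 1: 'f' (i=0, period=1)
emit factor 2: 'e' (i=1, period=1)
emit factor 3: 'ac' (i=2, period=2)
emit factor 4: 'abgcedcdacaebcaegggcdcbgdgbgeee' (i=4, period=31)

["f", "e", "ac", "abgcedcdacaebcaegggcdcbgdgbgeee"]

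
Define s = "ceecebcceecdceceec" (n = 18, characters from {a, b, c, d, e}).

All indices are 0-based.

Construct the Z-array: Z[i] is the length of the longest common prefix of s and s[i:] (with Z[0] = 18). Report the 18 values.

Z[0]=18
i=1: i≥r, start 0; Z[1]=0
i=2: i≥r, start 0; Z[2]=0
i=3: i≥r, start 0; Z[3]=2 scan→box=[3,5)
i=4: min(r-i=1, Z[1]=0)=0; Z[4]=0
i=5: i≥r, start 0; Z[5]=0
i=6: i≥r, start 0; Z[6]=1 scan→box=[6,7)
i=7: i≥r, start 0; Z[7]=4 scan→box=[7,11)
i=8: min(r-i=3, Z[1]=0)=0; Z[8]=0
i=9: min(r-i=2, Z[2]=0)=0; Z[9]=0
i=10: min(r-i=1, Z[3]=2)=1; Z[10]=1
i=11: i≥r, start 0; Z[11]=0
i=12: i≥r, start 0; Z[12]=2 scan→box=[12,14)
i=13: min(r-i=1, Z[1]=0)=0; Z[13]=0
i=14: i≥r, start 0; Z[14]=4 scan→box=[14,18)
i=15: min(r-i=3, Z[1]=0)=0; Z[15]=0
i=16: min(r-i=2, Z[2]=0)=0; Z[16]=0
i=17: min(r-i=1, Z[3]=2)=1; Z[17]=1

[18, 0, 0, 2, 0, 0, 1, 4, 0, 0, 1, 0, 2, 0, 4, 0, 0, 1]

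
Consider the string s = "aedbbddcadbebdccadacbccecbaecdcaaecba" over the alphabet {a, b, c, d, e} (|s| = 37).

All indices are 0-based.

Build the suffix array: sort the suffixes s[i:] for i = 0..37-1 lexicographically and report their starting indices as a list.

rank | idx | suffix
   0 |  36 | a
   1 |  31 | aaecba
   2 |  18 | acbccecbaecdcaaecba
   3 |  16 | adacbccecbaecdcaaecba
   4 |   8 | adbebdccadacbccecbaecdcaaecba
   5 |  32 | aecba
   6 |  26 | aecdcaaecba
   7 |   0 | aedbbddcadbebdccadacbccecbaecdcaaecba
   8 |  35 | ba
   9 |  25 | baecdcaaecba
  10 |   3 | bbddcadbebdccadacbccecbaecdcaaecba
  11 |  20 | bccecbaecdcaaecba
  12 |  12 | bdccadacbccecbaecdcaaecba
  13 |   4 | bddcadbebdccadacbccecbaecdcaaecba
  14 |  10 | bebdccadacbccecbaecdcaaecba
  15 |  30 | caaecba
  16 |  15 | cadacbccecbaecdcaaecba
  17 |   7 | cadbebdccadacbccecbaecdcaaecba
  18 |  34 | cba
  19 |  24 | cbaecdcaaecba
  20 |  19 | cbccecbaecdcaaecba
  21 |  14 | ccadacbccecbaecdcaaecba
  22 |  21 | ccecbaecdcaaecba
  23 |  28 | cdcaaecba
  24 |  22 | cecbaecdcaaecba
  25 |  17 | dacbccecbaecdcaaecba
  26 |   2 | dbbddcadbebdccadacbccecbaecdcaaecba
  27 |   9 | dbebdccadacbccecbaecdcaaecba
  28 |  29 | dcaaecba
  29 |   6 | dcadbebdccadacbccecbaecdcaaecba
  30 |  13 | dccadacbccecbaecdcaaecba
  31 |   5 | ddcadbebdccadacbccecbaecdcaaecba
  32 |  11 | ebdccadacbccecbaecdcaaecba
  33 |  33 | ecba
  34 |  23 | ecbaecdcaaecba
  35 |  27 | ecdcaaecba
  36 |   1 | edbbddcadbebdccadacbccecbaecdcaaecba

[36, 31, 18, 16, 8, 32, 26, 0, 35, 25, 3, 20, 12, 4, 10, 30, 15, 7, 34, 24, 19, 14, 21, 28, 22, 17, 2, 9, 29, 6, 13, 5, 11, 33, 23, 27, 1]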